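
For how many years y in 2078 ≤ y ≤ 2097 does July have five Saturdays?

9

July has 31 days; it has five Saturdays when Saturday falls among the first (month-length − 28) days — i.e. when July 1 is one of Saturday/Friday/Thursday.
July 1 by year: 2078:Fri✓ 2079:Sat✓ 2080:Mon 2081:Tue 2082:Wed 2083:Thu✓ 2084:Sat✓ 2085:Sun 2086:Mon 2087:Tue 2088:Thu✓ 2089:Fri✓ 2090:Sat✓ 2091:Sun 2092:Tue 2093:Wed 2094:Thu✓ 2095:Fri✓ 2096:Sun 2097:Mon
Years with five Saturdays: 2078, 2079, 2083, 2084, 2088, 2089, 2090, 2094, 2095 → 9.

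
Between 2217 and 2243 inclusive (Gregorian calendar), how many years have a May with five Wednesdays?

11

May has 31 days; it has five Wednesdays when Wednesday falls among the first (month-length − 28) days — i.e. when May 1 is one of Wednesday/Tuesday/Monday.
May 1 by year: 2217:Thu 2218:Fri 2219:Sat 2220:Mon✓ 2221:Tue✓ 2222:Wed✓ 2223:Thu 2224:Sat 2225:Sun 2226:Mon✓ 2227:Tue✓ 2228:Thu 2229:Fri 2230:Sat 2231:Sun 2232:Tue✓ 2233:Wed✓ 2234:Thu 2235:Fri 2236:Sun 2237:Mon✓ 2238:Tue✓ 2239:Wed✓ 2240:Fri 2241:Sat 2242:Sun 2243:Mon✓
Years with five Wednesdays: 2220, 2221, 2222, 2226, 2227, 2232, 2233, 2237, 2238, 2239, 2243 → 11.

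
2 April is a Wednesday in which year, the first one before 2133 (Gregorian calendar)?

2132

From one year to the next, a fixed date's weekday advances by 1, or by 2 when a Feb 29 lies between the two dates.
2133: April 2 is Thursday.
2132: Wednesday (−1)
2 April falls on a Wednesday in 2132.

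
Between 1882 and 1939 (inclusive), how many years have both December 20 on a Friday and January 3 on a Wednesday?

1

Check each year's weekday for December 20 and January 3:
  1882: Wed/Tue  1883: Thu/Wed  1884: Sat/Thu  1885: Sun/Sat  1886: Mon/Sun  1887: Tue/Mon  1888: Thu/Tue  1889: Fri/Thu  1890: Sat/Fri  1891: Sun/Sat  1892: Tue/Sun  1893: Wed/Tue  1894: Thu/Wed  1895: Fri/Thu  …(30 more)…  1926: Mon/Sun  1927: Tue/Mon  1928: Thu/Tue  1929: Fri/Thu  1930: Sat/Fri  1931: Sun/Sat  1932: Tue/Sun  1933: Wed/Tue  1934: Thu/Wed  1935: Fri/Thu  1936: Sun/Fri  1937: Mon/Sun  1938: Tue/Mon  1939: Wed/Tue
Both conditions hold in: 1912 — 1.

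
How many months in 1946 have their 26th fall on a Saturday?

2

Check the 26th of each month of 1946: Jan 26: Sat, Feb 26: Tue, Mar 26: Tue, Apr 26: Fri, May 26: Sun, Jun 26: Wed, Jul 26: Fri, Aug 26: Mon, Sep 26: Thu, Oct 26: Sat, Nov 26: Tue, Dec 26: Thu.
Saturday occurs in January, October — 2 months.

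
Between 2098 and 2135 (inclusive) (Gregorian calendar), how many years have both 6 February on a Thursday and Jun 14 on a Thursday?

0

Check each year's weekday for 6 February and Jun 14:
  2098: Thu/Sat  2099: Fri/Sun  2100: Sat/Mon  2101: Sun/Tue  2102: Mon/Wed  2103: Tue/Thu  2104: Wed/Sat  2105: Fri/Sun  2106: Sat/Mon  2107: Sun/Tue  2108: Mon/Thu  2109: Wed/Fri  2110: Thu/Sat  2111: Fri/Sun  …(10 more)…  2122: Fri/Sun  2123: Sat/Mon  2124: Sun/Wed  2125: Tue/Thu  2126: Wed/Fri  2127: Thu/Sat  2128: Fri/Mon  2129: Sun/Tue  2130: Mon/Wed  2131: Tue/Thu  2132: Wed/Sat  2133: Fri/Sun  2134: Sat/Mon  2135: Sun/Tue
Both conditions hold in: no year — 0.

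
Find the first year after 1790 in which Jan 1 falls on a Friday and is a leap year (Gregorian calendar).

1796

Jan 1 advances by 2 weekdays after a leap year and by 1 after a common year.
1790: Jan 1 is Friday.
1791: Saturday
1792: Sunday (leap)
1793: Tuesday
1794: Wednesday
1795: Thursday
1796: Friday (leap)
1796 begins on a Friday and is a leap year.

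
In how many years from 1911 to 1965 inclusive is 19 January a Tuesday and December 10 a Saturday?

Check each year's weekday for 19 January and December 10:
  1911: Thu/Sun  1912: Fri/Tue  1913: Sun/Wed  1914: Mon/Thu  1915: Tue/Fri  1916: Wed/Sun  1917: Fri/Mon  1918: Sat/Tue  1919: Sun/Wed  1920: Mon/Fri  1921: Wed/Sat  1922: Thu/Sun  1923: Fri/Mon  1924: Sat/Wed  …(27 more)…  1952: Sat/Wed  1953: Mon/Thu  1954: Tue/Fri  1955: Wed/Sat  1956: Thu/Mon  1957: Sat/Tue  1958: Sun/Wed  1959: Mon/Thu  1960: Tue/Sat ✓  1961: Thu/Sun  1962: Fri/Mon  1963: Sat/Tue  1964: Sun/Thu  1965: Tue/Fri
Both conditions hold in: 1932, 1960 — 2.

2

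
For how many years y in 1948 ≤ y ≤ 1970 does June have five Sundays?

June has 30 days; it has five Sundays when Sunday falls among the first (month-length − 28) days — i.e. when June 1 is one of Sunday/Saturday.
June 1 by year: 1948:Tue 1949:Wed 1950:Thu 1951:Fri 1952:Sun✓ 1953:Mon 1954:Tue 1955:Wed 1956:Fri 1957:Sat✓ 1958:Sun✓ 1959:Mon 1960:Wed 1961:Thu 1962:Fri 1963:Sat✓ 1964:Mon 1965:Tue 1966:Wed 1967:Thu 1968:Sat✓ 1969:Sun✓ 1970:Mon
Years with five Sundays: 1952, 1957, 1958, 1963, 1968, 1969 → 6.

6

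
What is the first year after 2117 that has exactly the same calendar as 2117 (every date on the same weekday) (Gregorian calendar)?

Two years share a calendar iff Jan 1 falls on the same weekday and both are leap or both are common. 2117: Jan 1 is Friday, common year.
2118: Jan 1 Saturday, common
2119: Jan 1 Sunday, common
2120: Jan 1 Monday, leap
2121: Jan 1 Wednesday, common
2122: Jan 1 Thursday, common
2123: Jan 1 Friday, common
2123 matches on both conditions.

2123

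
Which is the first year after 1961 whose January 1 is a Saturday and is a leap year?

1972

Jan 1 advances by 2 weekdays after a leap year and by 1 after a common year.
1961: Jan 1 is Sunday.
1962: Monday
1963: Tuesday
1964: Wednesday (leap)
1965: Friday
1966: Saturday
1967: Sunday
1968: Monday (leap)
1969: Wednesday
1970: Thursday
1971: Friday
1972: Saturday (leap)
1972 begins on a Saturday and is a leap year.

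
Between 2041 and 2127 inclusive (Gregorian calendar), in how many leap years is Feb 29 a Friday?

3

Leap years in 2041–2127: 20 of them.
Feb 29 weekday advances by 5 (mod 7) from one leap year to the next four years later (or differs when a century non-leap intervenes).
Leap-day weekdays: 2044:Mon 2048:Sat 2052:Thu 2056:Tue 2060:Sun 2064:Fri✓ 2068:Wed 2072:Mon 2076:Sat 2080:Thu 2084:Tue 2088:Sun 2092:Fri✓ 2096:Wed 2104:Fri✓ 2108:Wed 2112:Mon 2116:Sat 2120:Thu 2124:Tue
Friday: 2064, 2092, 2104 → 3.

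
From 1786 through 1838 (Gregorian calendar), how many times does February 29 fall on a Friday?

2

Leap years in 1786–1838: 12 of them.
Feb 29 weekday advances by 5 (mod 7) from one leap year to the next four years later (or differs when a century non-leap intervenes).
Leap-day weekdays: 1788:Fri✓ 1792:Wed 1796:Mon 1804:Wed 1808:Mon 1812:Sat 1816:Thu 1820:Tue 1824:Sun 1828:Fri✓ 1832:Wed 1836:Mon
Friday: 1788, 1828 → 2.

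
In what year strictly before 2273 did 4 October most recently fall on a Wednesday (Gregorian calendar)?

2271

From one year to the next, a fixed date's weekday advances by 1, or by 2 when a Feb 29 lies between the two dates.
2273: October 4 is Saturday.
2272: Friday (−1)
2271: Wednesday (−2)
4 October falls on a Wednesday in 2271.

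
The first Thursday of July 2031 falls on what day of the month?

3

July 1, 2031 is a Tuesday, so the first Thursday is the 3rd.
The first Thursday is 3 + 0 = 3.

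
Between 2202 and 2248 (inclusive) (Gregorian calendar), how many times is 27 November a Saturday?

7

Track 27 November's weekday year by year (advancing +1, or +2 across a Feb 29):
  2202: Sat ✓  2203: Sun (+1)  2204: Tue (+2)  2205: Wed (+1)  2206: Thu (+1)
  2207: Fri (+1)  2208: Sun (+2)  2209: Mon (+1)  2210: Tue (+1)  2211: Wed (+1)
  2212: Fri (+2)  2213: Sat (+1) ✓  2214: Sun (+1)  2215: Mon (+1)  … (19 more years) …
  2235: Fri (+1)  2236: Sun (+2)  2237: Mon (+1)  2238: Tue (+1)  2239: Wed (+1)
  2240: Fri (+2)  2241: Sat (+1) ✓  2242: Sun (+1)  2243: Mon (+1)  2244: Wed (+2)
  2245: Thu (+1)  2246: Fri (+1)  2247: Sat (+1) ✓  2248: Mon (+2)
Saturday years: 2202, 2213, 2219, 2224, 2230, 2241, 2247 — 7 in total.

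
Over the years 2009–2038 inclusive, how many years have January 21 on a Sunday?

Track January 21's weekday year by year (advancing +1, or +2 across a Feb 29):
  2009: Wed  2010: Thu (+1)  2011: Fri (+1)  2012: Sat (+1)  2013: Mon (+2)
  2014: Tue (+1)  2015: Wed (+1)  2016: Thu (+1)  2017: Sat (+2)  2018: Sun (+1) ✓
  2019: Mon (+1)  2020: Tue (+1)  2021: Thu (+2)  2022: Fri (+1)  2023: Sat (+1)
  2024: Sun (+1) ✓  2025: Tue (+2)  2026: Wed (+1)  2027: Thu (+1)  2028: Fri (+1)
  2029: Sun (+2) ✓  2030: Mon (+1)  2031: Tue (+1)  2032: Wed (+1)  2033: Fri (+2)
  2034: Sat (+1)  2035: Sun (+1) ✓  2036: Mon (+1)  2037: Wed (+2)  2038: Thu (+1)
Sunday years: 2018, 2024, 2029, 2035 — 4 in total.

4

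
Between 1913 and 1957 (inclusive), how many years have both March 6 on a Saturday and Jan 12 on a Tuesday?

Check each year's weekday for March 6 and Jan 12:
  1913: Thu/Sun  1914: Fri/Mon  1915: Sat/Tue ✓  1916: Mon/Wed  1917: Tue/Fri  1918: Wed/Sat  1919: Thu/Sun  1920: Sat/Mon  1921: Sun/Wed  1922: Mon/Thu  1923: Tue/Fri  1924: Thu/Sat  1925: Fri/Mon  1926: Sat/Tue ✓  …(17 more)…  1944: Mon/Wed  1945: Tue/Fri  1946: Wed/Sat  1947: Thu/Sun  1948: Sat/Mon  1949: Sun/Wed  1950: Mon/Thu  1951: Tue/Fri  1952: Thu/Sat  1953: Fri/Mon  1954: Sat/Tue ✓  1955: Sun/Wed  1956: Tue/Thu  1957: Wed/Sat
Both conditions hold in: 1915, 1926, 1937, 1943, 1954 — 5.

5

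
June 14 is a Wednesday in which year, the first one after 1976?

From one year to the next, a fixed date's weekday advances by 1, or by 2 when a Feb 29 lies between the two dates.
1976: June 14 is Monday.
1977: Tuesday (+1)
1978: Wednesday (+1)
June 14 falls on a Wednesday in 1978.

1978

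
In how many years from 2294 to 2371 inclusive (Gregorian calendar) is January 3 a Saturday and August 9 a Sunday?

8

Check each year's weekday for January 3 and August 9:
  2294: Wed/Thu  2295: Thu/Fri  2296: Fri/Sun  2297: Sun/Mon  2298: Mon/Tue  2299: Tue/Wed  2300: Wed/Thu  2301: Thu/Fri  2302: Fri/Sat  2303: Sat/Sun ✓  2304: Sun/Tue  2305: Tue/Wed  2306: Wed/Thu  2307: Thu/Fri  …(50 more)…  2358: Fri/Sat  2359: Sat/Sun ✓  2360: Sun/Tue  2361: Tue/Wed  2362: Wed/Thu  2363: Thu/Fri  2364: Fri/Sun  2365: Sun/Mon  2366: Mon/Tue  2367: Tue/Wed  2368: Wed/Fri  2369: Fri/Sat  2370: Sat/Sun ✓  2371: Sun/Mon
Both conditions hold in: 2303, 2314, 2325, 2331, 2342, 2353, 2359, 2370 — 8.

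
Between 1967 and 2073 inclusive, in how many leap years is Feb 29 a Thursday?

4

Leap years in 1967–2073: 27 of them.
Feb 29 weekday advances by 5 (mod 7) from one leap year to the next four years later (or differs when a century non-leap intervenes).
Leap-day weekdays: 1968:Thu✓ 1972:Tue 1976:Sun 1980:Fri 1984:Wed 1988:Mon 1992:Sat 1996:Thu✓ 2000:Tue 2004:Sun 2008:Fri 2012:Wed 2016:Mon 2020:Sat 2024:Thu✓ 2028:Tue 2032:Sun 2036:Fri 2040:Wed 2044:Mon 2048:Sat 2052:Thu✓ 2056:Tue 2060:Sun 2064:Fri 2068:Wed 2072:Mon
Thursday: 1968, 1996, 2024, 2052 → 4.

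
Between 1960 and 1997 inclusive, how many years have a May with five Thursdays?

May has 31 days; it has five Thursdays when Thursday falls among the first (month-length − 28) days — i.e. when May 1 is one of Thursday/Wednesday/Tuesday.
May 1 by year: 1960:Sun 1961:Mon 1962:Tue✓ 1963:Wed✓ 1964:Fri 1965:Sat 1966:Sun 1967:Mon 1968:Wed✓ 1969:Thu✓ 1970:Fri 1971:Sat 1972:Mon 1973:Tue✓ 1974:Wed✓ …(8 more)… 1983:Sun 1984:Tue✓ 1985:Wed✓ 1986:Thu✓ 1987:Fri 1988:Sun 1989:Mon 1990:Tue✓ 1991:Wed✓ 1992:Fri 1993:Sat 1994:Sun 1995:Mon 1996:Wed✓ 1997:Thu✓
Years with five Thursdays: 1962, 1963, 1968, 1969, 1973, 1974, 1975, 1979, 1980, 1984, 1985, 1986, 1990, 1991, 1996, 1997 → 16.

16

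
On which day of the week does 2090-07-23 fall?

Sunday

January 1, 2090 is a Sunday.
July 23 is day 204 of the year, i.e. 203 days after Jan 1.
203 mod 7 = 0, so advance 0 weekdays from Sunday: Sunday.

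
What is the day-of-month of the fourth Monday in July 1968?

July 1, 1968 is a Monday, so the first Monday is the 1st.
The fourth Monday is 1 + 21 = 22.

22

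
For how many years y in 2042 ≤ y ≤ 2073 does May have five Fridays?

14

May has 31 days; it has five Fridays when Friday falls among the first (month-length − 28) days — i.e. when May 1 is one of Friday/Thursday/Wednesday.
May 1 by year: 2042:Thu✓ 2043:Fri✓ 2044:Sun 2045:Mon 2046:Tue 2047:Wed✓ 2048:Fri✓ 2049:Sat 2050:Sun 2051:Mon 2052:Wed✓ 2053:Thu✓ 2054:Fri✓ 2055:Sat 2056:Mon 2057:Tue 2058:Wed✓ 2059:Thu✓ 2060:Sat 2061:Sun 2062:Mon 2063:Tue 2064:Thu✓ 2065:Fri✓ 2066:Sat 2067:Sun 2068:Tue 2069:Wed✓ 2070:Thu✓ 2071:Fri✓ 2072:Sun 2073:Mon
Years with five Fridays: 2042, 2043, 2047, 2048, 2052, 2053, 2054, 2058, 2059, 2064, 2065, 2069, 2070, 2071 → 14.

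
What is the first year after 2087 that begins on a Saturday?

Jan 1 advances by 2 weekdays after a leap year and by 1 after a common year.
2087: Jan 1 is Wednesday.
2088: Thursday (leap)
2089: Saturday
2089 begins on a Saturday

2089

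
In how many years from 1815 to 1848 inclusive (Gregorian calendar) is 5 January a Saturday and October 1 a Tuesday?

3

Check each year's weekday for 5 January and October 1:
  1815: Thu/Sun  1816: Fri/Tue  1817: Sun/Wed  1818: Mon/Thu  1819: Tue/Fri  1820: Wed/Sun  1821: Fri/Mon  1822: Sat/Tue ✓  1823: Sun/Wed  1824: Mon/Fri  1825: Wed/Sat  1826: Thu/Sun  1827: Fri/Mon  1828: Sat/Wed  …(6 more)…  1835: Mon/Thu  1836: Tue/Sat  1837: Thu/Sun  1838: Fri/Mon  1839: Sat/Tue ✓  1840: Sun/Thu  1841: Tue/Fri  1842: Wed/Sat  1843: Thu/Sun  1844: Fri/Tue  1845: Sun/Wed  1846: Mon/Thu  1847: Tue/Fri  1848: Wed/Sun
Both conditions hold in: 1822, 1833, 1839 — 3.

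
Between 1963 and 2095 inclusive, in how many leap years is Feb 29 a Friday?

5

Leap years in 1963–2095: 33 of them.
Feb 29 weekday advances by 5 (mod 7) from one leap year to the next four years later (or differs when a century non-leap intervenes).
Leap-day weekdays: 1964:Sat 1968:Thu 1972:Tue 1976:Sun 1980:Fri✓ 1984:Wed 1988:Mon 1992:Sat 1996:Thu 2000:Tue 2004:Sun 2008:Fri✓ 2012:Wed …(7 more)… 2044:Mon 2048:Sat 2052:Thu 2056:Tue 2060:Sun 2064:Fri✓ 2068:Wed 2072:Mon 2076:Sat 2080:Thu 2084:Tue 2088:Sun 2092:Fri✓
Friday: 1980, 2008, 2036, 2064, 2092 → 5.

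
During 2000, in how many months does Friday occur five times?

A month of length L has five Fridays iff its first Friday is on day ≤ L−28 (so day 1–3 in a 31-day month, 1–2 in a 30-day month, day 1 in a leap February).
Checking each month of 2000: Jan starts Sat (31d); Feb starts Tue (29d); Mar starts Wed (31d) ✓; Apr starts Sat (30d); May starts Mon (31d); Jun starts Thu (30d) ✓; Jul starts Sat (31d); Aug starts Tue (31d); Sep starts Fri (30d) ✓; Oct starts Sun (31d); Nov starts Wed (30d); Dec starts Fri (31d) ✓.
Five-Friday months: March, June, September, December → 4.

4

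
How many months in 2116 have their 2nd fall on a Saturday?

Check the 2nd of each month of 2116: Jan 2: Thu, Feb 2: Sun, Mar 2: Mon, Apr 2: Thu, May 2: Sat, Jun 2: Tue, Jul 2: Thu, Aug 2: Sun, Sep 2: Wed, Oct 2: Fri, Nov 2: Mon, Dec 2: Wed.
Saturday occurs in May — 1 month.

1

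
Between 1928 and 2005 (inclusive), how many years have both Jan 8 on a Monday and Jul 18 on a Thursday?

Check each year's weekday for Jan 8 and Jul 18:
  1928: Sun/Wed  1929: Tue/Thu  1930: Wed/Fri  1931: Thu/Sat  1932: Fri/Mon  1933: Sun/Tue  1934: Mon/Wed  1935: Tue/Thu  1936: Wed/Sat  1937: Fri/Sun  1938: Sat/Mon  1939: Sun/Tue  1940: Mon/Thu ✓  1941: Wed/Fri  …(50 more)…  1992: Wed/Sat  1993: Fri/Sun  1994: Sat/Mon  1995: Sun/Tue  1996: Mon/Thu ✓  1997: Wed/Fri  1998: Thu/Sat  1999: Fri/Sun  2000: Sat/Tue  2001: Mon/Wed  2002: Tue/Thu  2003: Wed/Fri  2004: Thu/Sun  2005: Sat/Mon
Both conditions hold in: 1940, 1968, 1996 — 3.

3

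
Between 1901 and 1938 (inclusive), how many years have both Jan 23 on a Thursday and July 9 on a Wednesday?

Check each year's weekday for Jan 23 and July 9:
  1901: Wed/Tue  1902: Thu/Wed ✓  1903: Fri/Thu  1904: Sat/Sat  1905: Mon/Sun  1906: Tue/Mon  1907: Wed/Tue  1908: Thu/Thu  1909: Sat/Fri  1910: Sun/Sat  1911: Mon/Sun  1912: Tue/Tue  1913: Thu/Wed ✓  1914: Fri/Thu  …(10 more)…  1925: Fri/Thu  1926: Sat/Fri  1927: Sun/Sat  1928: Mon/Mon  1929: Wed/Tue  1930: Thu/Wed ✓  1931: Fri/Thu  1932: Sat/Sat  1933: Mon/Sun  1934: Tue/Mon  1935: Wed/Tue  1936: Thu/Thu  1937: Sat/Fri  1938: Sun/Sat
Both conditions hold in: 1902, 1913, 1919, 1930 — 4.

4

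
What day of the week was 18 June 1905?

Sunday

January 1, 1905 is a Sunday.
June 18 is day 169 of the year, i.e. 168 days after Jan 1.
168 mod 7 = 0, so advance 0 weekdays from Sunday: Sunday.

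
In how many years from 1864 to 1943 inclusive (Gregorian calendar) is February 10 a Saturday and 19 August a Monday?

3

Check each year's weekday for February 10 and 19 August:
  1864: Wed/Fri  1865: Fri/Sat  1866: Sat/Sun  1867: Sun/Mon  1868: Mon/Wed  1869: Wed/Thu  1870: Thu/Fri  1871: Fri/Sat  1872: Sat/Mon ✓  1873: Mon/Tue  1874: Tue/Wed  1875: Wed/Thu  1876: Thu/Sat  1877: Sat/Sun  …(52 more)…  1930: Mon/Tue  1931: Tue/Wed  1932: Wed/Fri  1933: Fri/Sat  1934: Sat/Sun  1935: Sun/Mon  1936: Mon/Wed  1937: Wed/Thu  1938: Thu/Fri  1939: Fri/Sat  1940: Sat/Mon ✓  1941: Mon/Tue  1942: Tue/Wed  1943: Wed/Thu
Both conditions hold in: 1872, 1912, 1940 — 3.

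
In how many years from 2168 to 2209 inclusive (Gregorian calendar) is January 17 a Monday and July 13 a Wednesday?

4

Check each year's weekday for January 17 and July 13:
  2168: Sun/Wed  2169: Tue/Thu  2170: Wed/Fri  2171: Thu/Sat  2172: Fri/Mon  2173: Sun/Tue  2174: Mon/Wed ✓  2175: Tue/Thu  2176: Wed/Sat  2177: Fri/Sun  2178: Sat/Mon  2179: Sun/Tue  2180: Mon/Thu  2181: Wed/Fri  …(14 more)…  2196: Sun/Wed  2197: Tue/Thu  2198: Wed/Fri  2199: Thu/Sat  2200: Fri/Sun  2201: Sat/Mon  2202: Sun/Tue  2203: Mon/Wed ✓  2204: Tue/Fri  2205: Thu/Sat  2206: Fri/Sun  2207: Sat/Mon  2208: Sun/Wed  2209: Tue/Thu
Both conditions hold in: 2174, 2185, 2191, 2203 — 4.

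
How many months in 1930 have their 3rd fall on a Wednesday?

2

Check the 3rd of each month of 1930: Jan 3: Fri, Feb 3: Mon, Mar 3: Mon, Apr 3: Thu, May 3: Sat, Jun 3: Tue, Jul 3: Thu, Aug 3: Sun, Sep 3: Wed, Oct 3: Fri, Nov 3: Mon, Dec 3: Wed.
Wednesday occurs in September, December — 2 months.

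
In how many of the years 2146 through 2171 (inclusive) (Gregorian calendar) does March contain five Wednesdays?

11

March has 31 days; it has five Wednesdays when Wednesday falls among the first (month-length − 28) days — i.e. when March 1 is one of Wednesday/Tuesday/Monday.
March 1 by year: 2146:Tue✓ 2147:Wed✓ 2148:Fri 2149:Sat 2150:Sun 2151:Mon✓ 2152:Wed✓ 2153:Thu 2154:Fri 2155:Sat 2156:Mon✓ 2157:Tue✓ 2158:Wed✓ 2159:Thu 2160:Sat 2161:Sun 2162:Mon✓ 2163:Tue✓ 2164:Thu 2165:Fri 2166:Sat 2167:Sun 2168:Tue✓ 2169:Wed✓ 2170:Thu 2171:Fri
Years with five Wednesdays: 2146, 2147, 2151, 2152, 2156, 2157, 2158, 2162, 2163, 2168, 2169 → 11.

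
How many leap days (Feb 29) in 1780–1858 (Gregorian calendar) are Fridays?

Leap years in 1780–1858: 19 of them.
Feb 29 weekday advances by 5 (mod 7) from one leap year to the next four years later (or differs when a century non-leap intervenes).
Leap-day weekdays: 1780:Tue 1784:Sun 1788:Fri✓ 1792:Wed 1796:Mon 1804:Wed 1808:Mon 1812:Sat 1816:Thu 1820:Tue 1824:Sun 1828:Fri✓ 1832:Wed 1836:Mon 1840:Sat 1844:Thu 1848:Tue 1852:Sun 1856:Fri✓
Friday: 1788, 1828, 1856 → 3.

3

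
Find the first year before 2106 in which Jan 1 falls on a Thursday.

2105

Jan 1 advances by 2 weekdays after a leap year and by 1 after a common year.
2106: Jan 1 is Friday.
2105: Thursday
2105 begins on a Thursday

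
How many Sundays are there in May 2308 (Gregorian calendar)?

5

May 2308 has 31 days and begins on Friday.
The first Sunday is May 3.
Sundays fall on 3, 10, 17, 24, 31 — that's 5.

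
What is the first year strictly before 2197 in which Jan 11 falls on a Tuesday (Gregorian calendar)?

2191

From one year to the next, a fixed date's weekday advances by 1, or by 2 when a Feb 29 lies between the two dates.
2197: January 11 is Wednesday.
2196: Monday (−2)
2195: Sunday (−1)
2194: Saturday (−1)
2193: Friday (−1)
2192: Wednesday (−2)
2191: Tuesday (−1)
Jan 11 falls on a Tuesday in 2191.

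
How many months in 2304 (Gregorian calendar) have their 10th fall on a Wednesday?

2

Check the 10th of each month of 2304: Jan 10: Sun, Feb 10: Wed, Mar 10: Thu, Apr 10: Sun, May 10: Tue, Jun 10: Fri, Jul 10: Sun, Aug 10: Wed, Sep 10: Sat, Oct 10: Mon, Nov 10: Thu, Dec 10: Sat.
Wednesday occurs in February, August — 2 months.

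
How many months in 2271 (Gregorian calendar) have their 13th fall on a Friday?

Check the 13th of each month of 2271: Jan 13: Fri, Feb 13: Mon, Mar 13: Mon, Apr 13: Thu, May 13: Sat, Jun 13: Tue, Jul 13: Thu, Aug 13: Sun, Sep 13: Wed, Oct 13: Fri, Nov 13: Mon, Dec 13: Wed.
Friday occurs in January, October — 2 months.

2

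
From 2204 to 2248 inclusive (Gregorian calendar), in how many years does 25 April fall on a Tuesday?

Track 25 April's weekday year by year (advancing +1, or +2 across a Feb 29):
  2204: Wed  2205: Thu (+1)  2206: Fri (+1)  2207: Sat (+1)  2208: Mon (+2)
  2209: Tue (+1) ✓  2210: Wed (+1)  2211: Thu (+1)  2212: Sat (+2)  2213: Sun (+1)
  2214: Mon (+1)  2215: Tue (+1) ✓  2216: Thu (+2)  2217: Fri (+1)  … (17 more years) …
  2235: Sat (+1)  2236: Mon (+2)  2237: Tue (+1) ✓  2238: Wed (+1)  2239: Thu (+1)
  2240: Sat (+2)  2241: Sun (+1)  2242: Mon (+1)  2243: Tue (+1) ✓  2244: Thu (+2)
  2245: Fri (+1)  2246: Sat (+1)  2247: Sun (+1)  2248: Tue (+2) ✓
Tuesday years: 2209, 2215, 2220, 2226, 2237, 2243, 2248 — 7 in total.

7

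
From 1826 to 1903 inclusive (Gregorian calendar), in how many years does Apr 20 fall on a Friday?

12

Track Apr 20's weekday year by year (advancing +1, or +2 across a Feb 29):
  1826: Thu  1827: Fri (+1) ✓  1828: Sun (+2)  1829: Mon (+1)  1830: Tue (+1)
  1831: Wed (+1)  1832: Fri (+2) ✓  1833: Sat (+1)  1834: Sun (+1)  1835: Mon (+1)
  1836: Wed (+2)  1837: Thu (+1)  1838: Fri (+1) ✓  1839: Sat (+1)  … (50 more years) …
  1890: Sun (+1)  1891: Mon (+1)  1892: Wed (+2)  1893: Thu (+1)  1894: Fri (+1) ✓
  1895: Sat (+1)  1896: Mon (+2)  1897: Tue (+1)  1898: Wed (+1)  1899: Thu (+1)
  1900: Fri (+1) ✓  1901: Sat (+1)  1902: Sun (+1)  1903: Mon (+1)
Friday years: 1827, 1832, 1838, 1849, 1855, 1860, 1866, 1877, 1883, 1888, 1894, 1900 — 12 in total.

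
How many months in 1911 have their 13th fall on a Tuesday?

Check the 13th of each month of 1911: Jan 13: Fri, Feb 13: Mon, Mar 13: Mon, Apr 13: Thu, May 13: Sat, Jun 13: Tue, Jul 13: Thu, Aug 13: Sun, Sep 13: Wed, Oct 13: Fri, Nov 13: Mon, Dec 13: Wed.
Tuesday occurs in June — 1 month.

1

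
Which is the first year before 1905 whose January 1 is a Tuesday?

1901

Jan 1 advances by 2 weekdays after a leap year and by 1 after a common year.
1905: Jan 1 is Sunday.
1904: Friday (leap)
1903: Thursday
1902: Wednesday
1901: Tuesday
1901 begins on a Tuesday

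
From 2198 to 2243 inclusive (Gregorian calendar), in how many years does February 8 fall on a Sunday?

6

Track February 8's weekday year by year (advancing +1, or +2 across a Feb 29):
  2198: Thu  2199: Fri (+1)  2200: Sat (+1)  2201: Sun (+1) ✓  2202: Mon (+1)
  2203: Tue (+1)  2204: Wed (+1)  2205: Fri (+2)  2206: Sat (+1)  2207: Sun (+1) ✓
  2208: Mon (+1)  2209: Wed (+2)  2210: Thu (+1)  2211: Fri (+1)  … (18 more years) …
  2230: Mon (+1)  2231: Tue (+1)  2232: Wed (+1)  2233: Fri (+2)  2234: Sat (+1)
  2235: Sun (+1) ✓  2236: Mon (+1)  2237: Wed (+2)  2238: Thu (+1)  2239: Fri (+1)
  2240: Sat (+1)  2241: Mon (+2)  2242: Tue (+1)  2243: Wed (+1)
Sunday years: 2201, 2207, 2218, 2224, 2229, 2235 — 6 in total.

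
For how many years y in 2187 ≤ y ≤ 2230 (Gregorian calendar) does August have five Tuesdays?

17

August has 31 days; it has five Tuesdays when Tuesday falls among the first (month-length − 28) days — i.e. when August 1 is one of Tuesday/Monday/Sunday.
August 1 by year: 2187:Wed 2188:Fri 2189:Sat 2190:Sun✓ 2191:Mon✓ 2192:Wed 2193:Thu 2194:Fri 2195:Sat 2196:Mon✓ 2197:Tue✓ 2198:Wed 2199:Thu 2200:Fri 2201:Sat …(14 more)… 2216:Thu 2217:Fri 2218:Sat 2219:Sun✓ 2220:Tue✓ 2221:Wed 2222:Thu 2223:Fri 2224:Sun✓ 2225:Mon✓ 2226:Tue✓ 2227:Wed 2228:Fri 2229:Sat 2230:Sun✓
Years with five Tuesdays: 2190, 2191, 2196, 2197, 2202, 2203, 2208, 2209, 2213, 2214, 2215, 2219, 2220, 2224, 2225, 2226, 2230 → 17.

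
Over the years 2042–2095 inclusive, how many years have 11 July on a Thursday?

7

Track 11 July's weekday year by year (advancing +1, or +2 across a Feb 29):
  2042: Fri  2043: Sat (+1)  2044: Mon (+2)  2045: Tue (+1)  2046: Wed (+1)
  2047: Thu (+1) ✓  2048: Sat (+2)  2049: Sun (+1)  2050: Mon (+1)  2051: Tue (+1)
  2052: Thu (+2) ✓  2053: Fri (+1)  2054: Sat (+1)  2055: Sun (+1)  … (26 more years) …
  2082: Sat (+1)  2083: Sun (+1)  2084: Tue (+2)  2085: Wed (+1)  2086: Thu (+1) ✓
  2087: Fri (+1)  2088: Sun (+2)  2089: Mon (+1)  2090: Tue (+1)  2091: Wed (+1)
  2092: Fri (+2)  2093: Sat (+1)  2094: Sun (+1)  2095: Mon (+1)
Thursday years: 2047, 2052, 2058, 2069, 2075, 2080, 2086 — 7 in total.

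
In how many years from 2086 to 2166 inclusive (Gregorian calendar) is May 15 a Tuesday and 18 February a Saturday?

Check each year's weekday for May 15 and 18 February:
  2086: Wed/Mon  2087: Thu/Tue  2088: Sat/Wed  2089: Sun/Fri  2090: Mon/Sat  2091: Tue/Sun  2092: Thu/Mon  2093: Fri/Wed  2094: Sat/Thu  2095: Sun/Fri  2096: Tue/Sat ✓  2097: Wed/Mon  2098: Thu/Tue  2099: Fri/Wed  …(53 more)…  2153: Tue/Sun  2154: Wed/Mon  2155: Thu/Tue  2156: Sat/Wed  2157: Sun/Fri  2158: Mon/Sat  2159: Tue/Sun  2160: Thu/Mon  2161: Fri/Wed  2162: Sat/Thu  2163: Sun/Fri  2164: Tue/Sat ✓  2165: Wed/Mon  2166: Thu/Tue
Both conditions hold in: 2096, 2108, 2136, 2164 — 4.

4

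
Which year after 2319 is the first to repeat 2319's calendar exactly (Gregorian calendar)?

Two years share a calendar iff Jan 1 falls on the same weekday and both are leap or both are common. 2319: Jan 1 is Wednesday, common year.
2320: Jan 1 Thursday, leap
2321: Jan 1 Saturday, common
2322: Jan 1 Sunday, common
2323: Jan 1 Monday, common
2324: Jan 1 Tuesday, leap
2325: Jan 1 Thursday, common
2326: Jan 1 Friday, common
2327: Jan 1 Saturday, common
2328: Jan 1 Sunday, leap
2329: Jan 1 Tuesday, common
2330: Jan 1 Wednesday, common
2330 matches on both conditions.

2330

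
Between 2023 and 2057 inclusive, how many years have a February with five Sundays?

1

February has 28 days (29 in leap years); it has five Sundays when Sunday falls among the first (month-length − 28) days — i.e. when February 1 is Sunday in a leap year (never in a common year).
February 1 by year: 2023:Wed 2024:Thu 2025:Sat 2026:Sun 2027:Mon 2028:Tue 2029:Thu 2030:Fri 2031:Sat 2032:Sun✓ 2033:Tue 2034:Wed 2035:Thu 2036:Fri 2037:Sun …(5 more)… 2043:Sun 2044:Mon 2045:Wed 2046:Thu 2047:Fri 2048:Sat 2049:Mon 2050:Tue 2051:Wed 2052:Thu 2053:Sat 2054:Sun 2055:Mon 2056:Tue 2057:Thu
Years with five Sundays: 2032 → 1.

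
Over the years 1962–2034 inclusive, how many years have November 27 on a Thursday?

10

Track November 27's weekday year by year (advancing +1, or +2 across a Feb 29):
  1962: Tue  1963: Wed (+1)  1964: Fri (+2)  1965: Sat (+1)  1966: Sun (+1)
  1967: Mon (+1)  1968: Wed (+2)  1969: Thu (+1) ✓  1970: Fri (+1)  1971: Sat (+1)
  1972: Mon (+2)  1973: Tue (+1)  1974: Wed (+1)  1975: Thu (+1) ✓  … (45 more years) …
  2021: Sat (+1)  2022: Sun (+1)  2023: Mon (+1)  2024: Wed (+2)  2025: Thu (+1) ✓
  2026: Fri (+1)  2027: Sat (+1)  2028: Mon (+2)  2029: Tue (+1)  2030: Wed (+1)
  2031: Thu (+1) ✓  2032: Sat (+2)  2033: Sun (+1)  2034: Mon (+1)
Thursday years: 1969, 1975, 1980, 1986, 1997, 2003, 2008, 2014, 2025, 2031 — 10 in total.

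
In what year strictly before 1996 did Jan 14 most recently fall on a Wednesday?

From one year to the next, a fixed date's weekday advances by 1, or by 2 when a Feb 29 lies between the two dates.
1996: January 14 is Sunday.
1995: Saturday (−1)
1994: Friday (−1)
1993: Thursday (−1)
1992: Tuesday (−2)
1991: Monday (−1)
1990: Sunday (−1)
1989: Saturday (−1)
1988: Thursday (−2)
1987: Wednesday (−1)
Jan 14 falls on a Wednesday in 1987.

1987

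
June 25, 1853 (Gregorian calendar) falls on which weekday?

January 1, 1853 is a Saturday.
June 25 is day 176 of the year, i.e. 175 days after Jan 1.
175 mod 7 = 0, so advance 0 weekdays from Saturday: Saturday.

Saturday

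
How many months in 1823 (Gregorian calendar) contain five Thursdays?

4

A month of length L has five Thursdays iff its first Thursday is on day ≤ L−28 (so day 1–3 in a 31-day month, 1–2 in a 30-day month, day 1 in a leap February).
Checking each month of 1823: Jan starts Wed (31d) ✓; Feb starts Sat (28d); Mar starts Sat (31d); Apr starts Tue (30d); May starts Thu (31d) ✓; Jun starts Sun (30d); Jul starts Tue (31d) ✓; Aug starts Fri (31d); Sep starts Mon (30d); Oct starts Wed (31d) ✓; Nov starts Sat (30d); Dec starts Mon (31d).
Five-Thursday months: January, May, July, October → 4.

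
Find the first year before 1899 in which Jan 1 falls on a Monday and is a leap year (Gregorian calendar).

1872

Jan 1 advances by 2 weekdays after a leap year and by 1 after a common year.
1899: Jan 1 is Sunday.
1898: Saturday
1897: Friday
1896: Wednesday (leap)
1895: Tuesday
1894: Monday
1893: Sunday
1892: Friday (leap)
1891: Thursday
1890: Wednesday
1889: Tuesday
1888: Sunday (leap)
1887: Saturday
1886: Friday
1885: Thursday
1884: Tuesday (leap)
1883: Monday
1882: Sunday
1881: Saturday
1880: Thursday (leap)
1879: Wednesday
1878: Tuesday
1877: Monday
1876: Saturday (leap)
1875: Friday
1874: Thursday
1873: Wednesday
1872: Monday (leap)
1872 begins on a Monday and is a leap year.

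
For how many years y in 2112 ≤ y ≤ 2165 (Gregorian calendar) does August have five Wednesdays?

August has 31 days; it has five Wednesdays when Wednesday falls among the first (month-length − 28) days — i.e. when August 1 is one of Wednesday/Tuesday/Monday.
August 1 by year: 2112:Mon✓ 2113:Tue✓ 2114:Wed✓ 2115:Thu 2116:Sat 2117:Sun 2118:Mon✓ 2119:Tue✓ 2120:Thu 2121:Fri 2122:Sat 2123:Sun 2124:Tue✓ 2125:Wed✓ 2126:Thu …(24 more)… 2151:Sun 2152:Tue✓ 2153:Wed✓ 2154:Thu 2155:Fri 2156:Sun 2157:Mon✓ 2158:Tue✓ 2159:Wed✓ 2160:Fri 2161:Sat 2162:Sun 2163:Mon✓ 2164:Wed✓ 2165:Thu
Years with five Wednesdays: 2112, 2113, 2114, 2118, 2119, 2124, 2125, 2129, 2130, 2131, 2135, 2136, 2140, 2141, 2142, 2146, 2147, 2152, 2153, 2157, 2158, 2159, 2163, 2164 → 24.

24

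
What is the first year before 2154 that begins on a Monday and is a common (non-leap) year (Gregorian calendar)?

2153

Jan 1 advances by 2 weekdays after a leap year and by 1 after a common year.
2154: Jan 1 is Tuesday.
2153: Monday
2153 begins on a Monday and is a common year.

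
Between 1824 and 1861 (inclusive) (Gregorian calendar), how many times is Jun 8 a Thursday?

5

Track Jun 8's weekday year by year (advancing +1, or +2 across a Feb 29):
  1824: Tue  1825: Wed (+1)  1826: Thu (+1) ✓  1827: Fri (+1)  1828: Sun (+2)
  1829: Mon (+1)  1830: Tue (+1)  1831: Wed (+1)  1832: Fri (+2)  1833: Sat (+1)
  1834: Sun (+1)  1835: Mon (+1)  1836: Wed (+2)  1837: Thu (+1) ✓  … (10 more years) …
  1848: Thu (+2) ✓  1849: Fri (+1)  1850: Sat (+1)  1851: Sun (+1)  1852: Tue (+2)
  1853: Wed (+1)  1854: Thu (+1) ✓  1855: Fri (+1)  1856: Sun (+2)  1857: Mon (+1)
  1858: Tue (+1)  1859: Wed (+1)  1860: Fri (+2)  1861: Sat (+1)
Thursday years: 1826, 1837, 1843, 1848, 1854 — 5 in total.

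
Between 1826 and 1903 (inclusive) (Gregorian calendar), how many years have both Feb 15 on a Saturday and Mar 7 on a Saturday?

Check each year's weekday for Feb 15 and Mar 7:
  1826: Wed/Tue  1827: Thu/Wed  1828: Fri/Fri  1829: Sun/Sat  1830: Mon/Sun  1831: Tue/Mon  1832: Wed/Wed  1833: Fri/Thu  1834: Sat/Fri  1835: Sun/Sat  1836: Mon/Mon  1837: Wed/Tue  1838: Thu/Wed  1839: Fri/Thu  …(50 more)…  1890: Sat/Fri  1891: Sun/Sat  1892: Mon/Mon  1893: Wed/Tue  1894: Thu/Wed  1895: Fri/Thu  1896: Sat/Sat ✓  1897: Mon/Sun  1898: Tue/Mon  1899: Wed/Tue  1900: Thu/Wed  1901: Fri/Thu  1902: Sat/Fri  1903: Sun/Sat
Both conditions hold in: 1840, 1868, 1896 — 3.

3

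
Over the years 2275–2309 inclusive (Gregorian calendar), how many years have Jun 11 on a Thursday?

Track Jun 11's weekday year by year (advancing +1, or +2 across a Feb 29):
  2275: Fri  2276: Sun (+2)  2277: Mon (+1)  2278: Tue (+1)  2279: Wed (+1)
  2280: Fri (+2)  2281: Sat (+1)  2282: Sun (+1)  2283: Mon (+1)  2284: Wed (+2)
  2285: Thu (+1) ✓  2286: Fri (+1)  2287: Sat (+1)  2288: Mon (+2)  … (7 more years) …
  2296: Thu (+2) ✓  2297: Fri (+1)  2298: Sat (+1)  2299: Sun (+1)  2300: Mon (+1)
  2301: Tue (+1)  2302: Wed (+1)  2303: Thu (+1) ✓  2304: Sat (+2)  2305: Sun (+1)
  2306: Mon (+1)  2307: Tue (+1)  2308: Thu (+2) ✓  2309: Fri (+1)
Thursday years: 2285, 2291, 2296, 2303, 2308 — 5 in total.

5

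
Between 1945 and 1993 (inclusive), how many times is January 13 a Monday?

Track January 13's weekday year by year (advancing +1, or +2 across a Feb 29):
  1945: Sat  1946: Sun (+1)  1947: Mon (+1) ✓  1948: Tue (+1)  1949: Thu (+2)
  1950: Fri (+1)  1951: Sat (+1)  1952: Sun (+1)  1953: Tue (+2)  1954: Wed (+1)
  1955: Thu (+1)  1956: Fri (+1)  1957: Sun (+2)  1958: Mon (+1) ✓  … (21 more years) …
  1980: Sun (+1)  1981: Tue (+2)  1982: Wed (+1)  1983: Thu (+1)  1984: Fri (+1)
  1985: Sun (+2)  1986: Mon (+1) ✓  1987: Tue (+1)  1988: Wed (+1)  1989: Fri (+2)
  1990: Sat (+1)  1991: Sun (+1)  1992: Mon (+1) ✓  1993: Wed (+2)
Monday years: 1947, 1958, 1964, 1969, 1975, 1986, 1992 — 7 in total.

7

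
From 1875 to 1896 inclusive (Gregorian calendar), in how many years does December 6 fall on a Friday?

Track December 6's weekday year by year (advancing +1, or +2 across a Feb 29):
  1875: Mon  1876: Wed (+2)  1877: Thu (+1)  1878: Fri (+1) ✓  1879: Sat (+1)
  1880: Mon (+2)  1881: Tue (+1)  1882: Wed (+1)  1883: Thu (+1)  1884: Sat (+2)
  1885: Sun (+1)  1886: Mon (+1)  1887: Tue (+1)  1888: Thu (+2)  1889: Fri (+1) ✓
  1890: Sat (+1)  1891: Sun (+1)  1892: Tue (+2)  1893: Wed (+1)  1894: Thu (+1)
  1895: Fri (+1) ✓  1896: Sun (+2)
Friday years: 1878, 1889, 1895 — 3 in total.

3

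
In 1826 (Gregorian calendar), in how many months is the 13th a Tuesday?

Check the 13th of each month of 1826: Jan 13: Fri, Feb 13: Mon, Mar 13: Mon, Apr 13: Thu, May 13: Sat, Jun 13: Tue, Jul 13: Thu, Aug 13: Sun, Sep 13: Wed, Oct 13: Fri, Nov 13: Mon, Dec 13: Wed.
Tuesday occurs in June — 1 month.

1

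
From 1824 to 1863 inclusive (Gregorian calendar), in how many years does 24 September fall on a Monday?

6

Track 24 September's weekday year by year (advancing +1, or +2 across a Feb 29):
  1824: Fri  1825: Sat (+1)  1826: Sun (+1)  1827: Mon (+1) ✓  1828: Wed (+2)
  1829: Thu (+1)  1830: Fri (+1)  1831: Sat (+1)  1832: Mon (+2) ✓  1833: Tue (+1)
  1834: Wed (+1)  1835: Thu (+1)  1836: Sat (+2)  1837: Sun (+1)  … (12 more years) …
  1850: Tue (+1)  1851: Wed (+1)  1852: Fri (+2)  1853: Sat (+1)  1854: Sun (+1)
  1855: Mon (+1) ✓  1856: Wed (+2)  1857: Thu (+1)  1858: Fri (+1)  1859: Sat (+1)
  1860: Mon (+2) ✓  1861: Tue (+1)  1862: Wed (+1)  1863: Thu (+1)
Monday years: 1827, 1832, 1838, 1849, 1855, 1860 — 6 in total.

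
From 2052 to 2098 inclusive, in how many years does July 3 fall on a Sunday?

6

Track July 3's weekday year by year (advancing +1, or +2 across a Feb 29):
  2052: Wed  2053: Thu (+1)  2054: Fri (+1)  2055: Sat (+1)  2056: Mon (+2)
  2057: Tue (+1)  2058: Wed (+1)  2059: Thu (+1)  2060: Sat (+2)  2061: Sun (+1) ✓
  2062: Mon (+1)  2063: Tue (+1)  2064: Thu (+2)  2065: Fri (+1)  … (19 more years) …
  2085: Tue (+1)  2086: Wed (+1)  2087: Thu (+1)  2088: Sat (+2)  2089: Sun (+1) ✓
  2090: Mon (+1)  2091: Tue (+1)  2092: Thu (+2)  2093: Fri (+1)  2094: Sat (+1)
  2095: Sun (+1) ✓  2096: Tue (+2)  2097: Wed (+1)  2098: Thu (+1)
Sunday years: 2061, 2067, 2072, 2078, 2089, 2095 — 6 in total.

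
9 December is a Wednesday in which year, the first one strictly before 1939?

From one year to the next, a fixed date's weekday advances by 1, or by 2 when a Feb 29 lies between the two dates.
1939: December 9 is Saturday.
1938: Friday (−1)
1937: Thursday (−1)
1936: Wednesday (−1)
9 December falls on a Wednesday in 1936.

1936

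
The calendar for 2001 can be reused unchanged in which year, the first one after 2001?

Two years share a calendar iff Jan 1 falls on the same weekday and both are leap or both are common. 2001: Jan 1 is Monday, common year.
2002: Jan 1 Tuesday, common
2003: Jan 1 Wednesday, common
2004: Jan 1 Thursday, leap
2005: Jan 1 Saturday, common
2006: Jan 1 Sunday, common
2007: Jan 1 Monday, common
2007 matches on both conditions.

2007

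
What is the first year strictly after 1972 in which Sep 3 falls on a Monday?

1973

From one year to the next, a fixed date's weekday advances by 1, or by 2 when a Feb 29 lies between the two dates.
1972: September 3 is Sunday.
1973: Monday (+1)
Sep 3 falls on a Monday in 1973.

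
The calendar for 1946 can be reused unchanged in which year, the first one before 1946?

1935

Two years share a calendar iff Jan 1 falls on the same weekday and both are leap or both are common. 1946: Jan 1 is Tuesday, common year.
1945: Jan 1 Monday, common
1944: Jan 1 Saturday, leap
1943: Jan 1 Friday, common
1942: Jan 1 Thursday, common
1941: Jan 1 Wednesday, common
1940: Jan 1 Monday, leap
1939: Jan 1 Sunday, common
1938: Jan 1 Saturday, common
1937: Jan 1 Friday, common
1936: Jan 1 Wednesday, leap
1935: Jan 1 Tuesday, common
1935 matches on both conditions.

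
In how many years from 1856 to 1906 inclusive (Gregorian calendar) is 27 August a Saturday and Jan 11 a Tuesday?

Check each year's weekday for 27 August and Jan 11:
  1856: Wed/Fri  1857: Thu/Sun  1858: Fri/Mon  1859: Sat/Tue ✓  1860: Mon/Wed  1861: Tue/Fri  1862: Wed/Sat  1863: Thu/Sun  1864: Sat/Mon  1865: Sun/Wed  1866: Mon/Thu  1867: Tue/Fri  1868: Thu/Sat  1869: Fri/Mon  …(23 more)…  1893: Sun/Wed  1894: Mon/Thu  1895: Tue/Fri  1896: Thu/Sat  1897: Fri/Mon  1898: Sat/Tue ✓  1899: Sun/Wed  1900: Mon/Thu  1901: Tue/Fri  1902: Wed/Sat  1903: Thu/Sun  1904: Sat/Mon  1905: Sun/Wed  1906: Mon/Thu
Both conditions hold in: 1859, 1870, 1881, 1887, 1898 — 5.

5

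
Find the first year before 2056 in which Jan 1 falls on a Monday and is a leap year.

Jan 1 advances by 2 weekdays after a leap year and by 1 after a common year.
2056: Jan 1 is Saturday (leap).
2055: Friday
2054: Thursday
2053: Wednesday
2052: Monday (leap)
2052 begins on a Monday and is a leap year.

2052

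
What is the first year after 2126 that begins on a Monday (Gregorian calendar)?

Jan 1 advances by 2 weekdays after a leap year and by 1 after a common year.
2126: Jan 1 is Tuesday.
2127: Wednesday
2128: Thursday (leap)
2129: Saturday
2130: Sunday
2131: Monday
2131 begins on a Monday

2131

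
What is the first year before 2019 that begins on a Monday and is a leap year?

Jan 1 advances by 2 weekdays after a leap year and by 1 after a common year.
2019: Jan 1 is Tuesday.
2018: Monday
2017: Sunday
2016: Friday (leap)
2015: Thursday
2014: Wednesday
2013: Tuesday
2012: Sunday (leap)
2011: Saturday
2010: Friday
2009: Thursday
2008: Tuesday (leap)
2007: Monday
2006: Sunday
2005: Saturday
2004: Thursday (leap)
2003: Wednesday
2002: Tuesday
2001: Monday
2000: Saturday (leap)
1999: Friday
1998: Thursday
1997: Wednesday
1996: Monday (leap)
1996 begins on a Monday and is a leap year.

1996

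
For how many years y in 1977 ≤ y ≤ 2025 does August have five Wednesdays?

August has 31 days; it has five Wednesdays when Wednesday falls among the first (month-length − 28) days — i.e. when August 1 is one of Wednesday/Tuesday/Monday.
August 1 by year: 1977:Mon✓ 1978:Tue✓ 1979:Wed✓ 1980:Fri 1981:Sat 1982:Sun 1983:Mon✓ 1984:Wed✓ 1985:Thu 1986:Fri 1987:Sat 1988:Mon✓ 1989:Tue✓ 1990:Wed✓ 1991:Thu …(19 more)… 2011:Mon✓ 2012:Wed✓ 2013:Thu 2014:Fri 2015:Sat 2016:Mon✓ 2017:Tue✓ 2018:Wed✓ 2019:Thu 2020:Sat 2021:Sun 2022:Mon✓ 2023:Tue✓ 2024:Thu 2025:Fri
Years with five Wednesdays: 1977, 1978, 1979, 1983, 1984, 1988, 1989, 1990, 1994, 1995, 2000, 2001, 2005, 2006, 2007, 2011, 2012, 2016, 2017, 2018, 2022, 2023 → 22.

22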